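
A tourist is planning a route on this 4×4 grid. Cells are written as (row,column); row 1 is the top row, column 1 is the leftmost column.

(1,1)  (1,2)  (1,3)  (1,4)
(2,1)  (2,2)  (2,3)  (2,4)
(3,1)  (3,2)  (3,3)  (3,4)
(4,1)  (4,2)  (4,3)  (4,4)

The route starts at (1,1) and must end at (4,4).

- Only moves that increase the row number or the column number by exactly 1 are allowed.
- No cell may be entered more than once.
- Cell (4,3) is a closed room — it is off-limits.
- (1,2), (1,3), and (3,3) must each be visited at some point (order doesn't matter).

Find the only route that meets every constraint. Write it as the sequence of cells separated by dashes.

(1,1) - (1,2) - (1,3) - (2,3) - (3,3) - (3,4) - (4,4)

Moves only go right or down, so the column and row indices never decrease.
Route from (1,1): 2× right (reaching (1,3)), 2× down (reaching (3,3)), right to (3,4), down to (4,4) — 6 moves in all.
Check: all required cells visited.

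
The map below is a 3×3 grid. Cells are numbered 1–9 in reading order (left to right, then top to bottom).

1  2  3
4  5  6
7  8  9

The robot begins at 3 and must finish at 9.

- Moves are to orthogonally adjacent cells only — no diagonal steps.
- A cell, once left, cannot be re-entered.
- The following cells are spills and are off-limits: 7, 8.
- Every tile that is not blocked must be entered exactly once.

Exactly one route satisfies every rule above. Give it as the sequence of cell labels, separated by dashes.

3 - 2 - 1 - 4 - 5 - 6 - 9

Need to visit all 7 open cells exactly once, starting at 3 and ending at 9.
Cell 1 has only two open neighbours (4 and 2), so the path must pass straight through it: one of those is the cell it's entered from and the other is where it exits.
Route from 3: left 2 to 1, down 1 to 4, right 2 to 6, down 1 to 9 — 6 moves in all.
Check: all 7 open cells covered.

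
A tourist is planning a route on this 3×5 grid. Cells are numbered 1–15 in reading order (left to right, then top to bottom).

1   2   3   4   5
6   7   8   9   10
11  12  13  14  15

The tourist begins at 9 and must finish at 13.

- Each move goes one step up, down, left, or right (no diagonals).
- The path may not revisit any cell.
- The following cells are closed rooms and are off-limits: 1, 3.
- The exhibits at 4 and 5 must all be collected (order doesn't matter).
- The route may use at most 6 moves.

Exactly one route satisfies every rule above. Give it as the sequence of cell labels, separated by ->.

Any route must reach 4 and 5 and still end at 13 within 6 moves, so the order of the required stops is forced.
Route from 9: up 1 to 4, right 1 to 5, down 2 to 15, left 2 to 13 — 6 moves in all.
Check: all required cells visited; 6 ≤ 6 moves.

9 -> 4 -> 5 -> 10 -> 15 -> 14 -> 13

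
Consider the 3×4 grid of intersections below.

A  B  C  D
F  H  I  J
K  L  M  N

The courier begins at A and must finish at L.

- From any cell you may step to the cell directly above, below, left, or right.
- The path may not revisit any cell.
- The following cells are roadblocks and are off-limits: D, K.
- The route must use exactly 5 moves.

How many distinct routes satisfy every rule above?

4

Need simple routes of exactly 5 moves from A to L (Manhattan distance 3, so 1 moves are spent on a detour and 1 undoing it).
Enumerating: A F H I M L | A B H I M L | A B C I M L | A B C I H L.
That gives 4 routes.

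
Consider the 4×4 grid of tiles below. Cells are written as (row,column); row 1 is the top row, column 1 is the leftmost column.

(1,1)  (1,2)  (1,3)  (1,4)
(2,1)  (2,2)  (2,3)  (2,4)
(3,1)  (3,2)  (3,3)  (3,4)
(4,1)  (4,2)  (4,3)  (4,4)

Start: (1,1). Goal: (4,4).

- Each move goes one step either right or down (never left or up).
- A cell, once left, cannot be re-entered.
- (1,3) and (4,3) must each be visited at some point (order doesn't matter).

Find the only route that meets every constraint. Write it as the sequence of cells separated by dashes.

(1,1) - (1,2) - (1,3) - (2,3) - (3,3) - (4,3) - (4,4)

Moves only go right or down, so the column and row indices never decrease.
Route from (1,1): 2× right (reaching (1,3)), 3× down (reaching (4,3)), right to (4,4) — 6 moves in all.
Check: all required cells visited.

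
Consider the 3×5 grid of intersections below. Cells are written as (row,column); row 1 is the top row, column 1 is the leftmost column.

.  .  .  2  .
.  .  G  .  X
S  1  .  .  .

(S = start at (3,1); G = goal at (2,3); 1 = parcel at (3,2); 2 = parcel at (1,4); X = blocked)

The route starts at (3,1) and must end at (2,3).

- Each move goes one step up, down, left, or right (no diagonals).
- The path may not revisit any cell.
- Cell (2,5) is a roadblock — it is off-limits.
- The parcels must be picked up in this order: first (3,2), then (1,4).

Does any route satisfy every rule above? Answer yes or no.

yes

One route that works: (3,1) → (3,2) → (2,2) → (1,2) → (1,3) → (1,4) → (2,4) → (2,3).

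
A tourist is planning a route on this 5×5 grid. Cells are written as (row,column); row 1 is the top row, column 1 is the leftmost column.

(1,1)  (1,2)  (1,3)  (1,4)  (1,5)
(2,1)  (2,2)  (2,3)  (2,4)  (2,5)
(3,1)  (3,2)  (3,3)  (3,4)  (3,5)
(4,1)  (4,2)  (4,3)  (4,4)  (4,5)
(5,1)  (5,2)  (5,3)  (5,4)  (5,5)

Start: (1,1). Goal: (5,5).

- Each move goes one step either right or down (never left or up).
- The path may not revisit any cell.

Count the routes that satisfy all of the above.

70

A right/down-only route from (1,1) to (5,5) makes exactly 4 down-moves and 4 right-moves in some order.
With no other constraints that would be C(8,4) = 70 routes.
That gives 70 routes.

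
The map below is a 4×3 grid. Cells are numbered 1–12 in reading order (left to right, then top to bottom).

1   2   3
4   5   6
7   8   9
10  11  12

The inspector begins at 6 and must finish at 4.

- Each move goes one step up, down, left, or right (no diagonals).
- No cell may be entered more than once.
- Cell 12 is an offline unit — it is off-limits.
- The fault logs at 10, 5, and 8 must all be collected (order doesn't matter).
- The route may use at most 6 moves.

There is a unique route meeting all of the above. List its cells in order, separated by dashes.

The 6-move cap with required stops at 10, 5, 8 leaves no slack for detours.
Route from 6: left to 5, 2× down (reaching 11), left to 10, 2× up (reaching 4) — 6 moves in all.
Check: all required cells visited; 6 ≤ 6 moves.

6 - 5 - 8 - 11 - 10 - 7 - 4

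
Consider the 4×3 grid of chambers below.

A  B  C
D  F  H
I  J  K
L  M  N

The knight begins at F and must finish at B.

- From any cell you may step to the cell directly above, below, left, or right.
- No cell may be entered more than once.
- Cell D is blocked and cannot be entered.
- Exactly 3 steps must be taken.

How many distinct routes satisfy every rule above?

1

Need simple routes of exactly 3 moves from F to B (Manhattan distance 1, so 1 moves are spent on a detour and 1 undoing it).
Enumerating: F H C B.
That gives 1 route.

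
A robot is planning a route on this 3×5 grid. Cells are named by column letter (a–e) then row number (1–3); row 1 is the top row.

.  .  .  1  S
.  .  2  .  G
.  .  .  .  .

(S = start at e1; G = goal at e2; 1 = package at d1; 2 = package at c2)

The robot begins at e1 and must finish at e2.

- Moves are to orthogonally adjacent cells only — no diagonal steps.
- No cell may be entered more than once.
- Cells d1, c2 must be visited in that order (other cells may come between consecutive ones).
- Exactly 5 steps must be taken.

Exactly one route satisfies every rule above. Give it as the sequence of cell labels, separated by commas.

e1, d1, c1, c2, d2, e2

The waypoints must appear in the order d1, c2, with no cell reused.
Route from e1: left 2 to c1, down 1 to c2, right 2 to e2 — 5 moves in all.
Check: order respected (1 at step 1, 2 at step 3); 5 moves as required.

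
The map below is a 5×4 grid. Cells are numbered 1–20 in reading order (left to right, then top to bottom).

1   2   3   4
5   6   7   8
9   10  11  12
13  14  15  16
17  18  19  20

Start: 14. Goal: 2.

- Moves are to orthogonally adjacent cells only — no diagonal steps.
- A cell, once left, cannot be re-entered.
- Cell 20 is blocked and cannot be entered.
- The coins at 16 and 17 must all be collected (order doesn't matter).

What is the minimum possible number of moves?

Any route passes through 16 and 17 in some order between 14 and 2. Summing Manhattan distances along each leg and taking the cheapest ordering (14 → 17 → 16 → 2) gives a lower bound of 2 + 4 + 5 = 11 moves.
A route of 11 moves achieves this: 14 → 13 → 17 → 18 → 19 → 15 → 16 → 12 → 8 → 4 → 3 → 2.
Since 11 matches the lower bound, it is optimal.

11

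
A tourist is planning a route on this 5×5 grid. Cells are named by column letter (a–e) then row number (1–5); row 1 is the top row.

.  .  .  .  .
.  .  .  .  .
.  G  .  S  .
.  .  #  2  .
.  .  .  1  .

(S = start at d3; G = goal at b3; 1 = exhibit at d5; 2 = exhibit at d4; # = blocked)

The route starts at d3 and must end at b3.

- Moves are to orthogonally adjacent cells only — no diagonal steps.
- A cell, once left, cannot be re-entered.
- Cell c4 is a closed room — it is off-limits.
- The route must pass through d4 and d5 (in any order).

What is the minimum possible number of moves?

Any route passes through d4 and d5 in some order between d3 and b3. Summing Manhattan distances along each leg and taking the cheapest ordering (d3 → d5 → d4 → b3) gives a lower bound of 2 + 1 + 3 = 6 moves.
A route of 6 moves achieves this: d3 → d4 → d5 → c5 → b5 → b4 → b3.
Since 6 matches the lower bound, it is optimal.

6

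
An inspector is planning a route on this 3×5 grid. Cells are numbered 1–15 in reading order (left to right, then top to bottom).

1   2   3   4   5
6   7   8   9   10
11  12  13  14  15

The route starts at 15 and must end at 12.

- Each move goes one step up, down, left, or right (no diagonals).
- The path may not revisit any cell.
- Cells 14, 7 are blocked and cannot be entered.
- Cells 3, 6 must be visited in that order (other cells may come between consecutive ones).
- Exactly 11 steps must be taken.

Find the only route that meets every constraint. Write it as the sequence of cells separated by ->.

The waypoints must appear in the order 3, 6, with no cell reused.
Route from 15: up 2 to 5, left 1 to 4, down 1 to 9, left 1 to 8, up 1 to 3, left 2 to 1, down 2 to 11, right 1 to 12 — 11 moves in all.
Check: order respected (3 at step 6, 6 at step 9); 11 moves as required.

15 -> 10 -> 5 -> 4 -> 9 -> 8 -> 3 -> 2 -> 1 -> 6 -> 11 -> 12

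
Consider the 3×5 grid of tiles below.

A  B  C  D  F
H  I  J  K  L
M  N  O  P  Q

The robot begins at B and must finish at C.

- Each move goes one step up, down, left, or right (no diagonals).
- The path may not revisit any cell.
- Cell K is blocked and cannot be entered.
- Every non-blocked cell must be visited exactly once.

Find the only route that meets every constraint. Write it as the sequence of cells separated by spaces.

Need to visit all 14 open cells exactly once, starting at B and ending at C.
Cell M has only two open neighbours (H and N), so the path must pass straight through it: one of those is the cell it's entered from and the other is where it exits.
Route from B: left 1 to A, down 2 to M, right 1 to N, up 1 to I, right 1 to J, down 1 to O, right 2 to Q, up 2 to F, left 2 to C — 13 moves in all.
Check: all 14 open cells covered.

B A H M N I J O P Q L F D C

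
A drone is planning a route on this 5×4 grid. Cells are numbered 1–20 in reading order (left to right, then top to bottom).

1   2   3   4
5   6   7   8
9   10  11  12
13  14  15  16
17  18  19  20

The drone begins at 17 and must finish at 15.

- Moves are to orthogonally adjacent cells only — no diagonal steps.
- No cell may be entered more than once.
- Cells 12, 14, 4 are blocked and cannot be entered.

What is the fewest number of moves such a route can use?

3

The Manhattan distance from 17 to 15 is |5−4| + |1−3| = 3, so at least 3 moves are needed.
A route of 3 moves achieves this: 17 → 18 → 19 → 15.
Since 3 matches the lower bound, it is optimal.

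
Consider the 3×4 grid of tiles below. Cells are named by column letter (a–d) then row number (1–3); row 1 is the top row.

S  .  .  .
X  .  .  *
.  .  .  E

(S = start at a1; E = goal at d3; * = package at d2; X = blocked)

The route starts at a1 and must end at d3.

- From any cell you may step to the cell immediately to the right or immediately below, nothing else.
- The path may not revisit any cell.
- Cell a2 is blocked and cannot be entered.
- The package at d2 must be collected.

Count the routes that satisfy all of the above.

3

A right/down-only route from a1 to d3 makes exactly 2 down-moves and 3 right-moves in some order.
With no other constraints that would be C(5,2) = 10 routes.
Split at d2 and multiply the segment counts (each segment already excludes blocked cells): a1→d2: 3; d2→d3: 1; product = 3.
That gives 3 routes.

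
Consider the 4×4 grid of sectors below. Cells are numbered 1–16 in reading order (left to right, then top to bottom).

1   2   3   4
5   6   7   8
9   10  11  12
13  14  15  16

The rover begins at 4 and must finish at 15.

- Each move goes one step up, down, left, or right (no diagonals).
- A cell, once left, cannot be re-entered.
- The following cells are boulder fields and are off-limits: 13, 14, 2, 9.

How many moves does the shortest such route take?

The Manhattan distance from 4 to 15 is |1−4| + |4−3| = 4, so at least 4 moves are needed.
A route of 4 moves achieves this: 4 → 8 → 12 → 16 → 15.
Since 4 matches the lower bound, it is optimal.

4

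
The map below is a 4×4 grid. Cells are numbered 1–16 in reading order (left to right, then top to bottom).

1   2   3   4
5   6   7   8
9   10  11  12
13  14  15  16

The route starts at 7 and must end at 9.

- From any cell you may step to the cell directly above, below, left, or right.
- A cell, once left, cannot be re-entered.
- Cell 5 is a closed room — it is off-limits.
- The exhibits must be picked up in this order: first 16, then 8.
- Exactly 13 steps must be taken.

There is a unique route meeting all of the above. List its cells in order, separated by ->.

7 -> 11 -> 15 -> 16 -> 12 -> 8 -> 4 -> 3 -> 2 -> 6 -> 10 -> 14 -> 13 -> 9

The waypoints must appear in the order 16, 8, with no cell reused.
Route from 7: down 2 to 15, right 1 to 16, up 3 to 4, left 2 to 2, down 3 to 14, left 1 to 13, up 1 to 9 — 13 moves in all.
Check: order respected (16 at step 3, 8 at step 5); 13 moves as required.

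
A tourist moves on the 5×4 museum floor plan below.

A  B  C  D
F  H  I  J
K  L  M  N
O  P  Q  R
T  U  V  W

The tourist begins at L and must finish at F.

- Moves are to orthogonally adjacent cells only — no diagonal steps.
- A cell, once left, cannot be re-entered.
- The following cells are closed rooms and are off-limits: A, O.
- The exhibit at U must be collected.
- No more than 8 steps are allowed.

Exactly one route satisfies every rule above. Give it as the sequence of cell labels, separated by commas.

L, P, U, V, Q, M, I, H, F

The budget equals the shortest possible length, so every move has to be on a shortest route through the required cells.
Route from L: 2× down (reaching U), right to V, 3× up (reaching I), 2× left (reaching F) — 8 moves in all.
Check: all required cells visited; 8 ≤ 8 moves.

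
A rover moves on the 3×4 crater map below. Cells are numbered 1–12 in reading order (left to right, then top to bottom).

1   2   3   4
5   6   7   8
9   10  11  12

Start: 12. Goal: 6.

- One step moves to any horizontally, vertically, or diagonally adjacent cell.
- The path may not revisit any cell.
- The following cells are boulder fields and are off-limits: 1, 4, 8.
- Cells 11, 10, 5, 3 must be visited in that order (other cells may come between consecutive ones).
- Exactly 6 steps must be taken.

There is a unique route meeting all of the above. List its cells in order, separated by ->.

The waypoints must appear in the order 11, 10, 5, 3, with no cell reused.
Route from 12: 2× left (reaching 10), up-left to 5, up-right to 2, right to 3, down-left to 6 — 6 moves in all.
Check: order respected (11 at step 1, 10 at step 2, 5 at step 3, 3 at step 5); 6 moves as required.

12 -> 11 -> 10 -> 5 -> 2 -> 3 -> 6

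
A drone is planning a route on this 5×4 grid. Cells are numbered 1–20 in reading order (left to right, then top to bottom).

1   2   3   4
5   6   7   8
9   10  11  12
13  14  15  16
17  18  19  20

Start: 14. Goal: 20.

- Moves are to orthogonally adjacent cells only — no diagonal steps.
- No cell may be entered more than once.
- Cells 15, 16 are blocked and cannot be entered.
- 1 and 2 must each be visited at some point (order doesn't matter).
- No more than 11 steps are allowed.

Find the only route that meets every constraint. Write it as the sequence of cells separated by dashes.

The 11-move cap with required stops at 1, 2 leaves no slack for detours.
Route from 14: 3× up (reaching 2), left to 1, 4× down (reaching 17), 3× right (reaching 20) — 11 moves in all.
Check: all required cells visited; 11 ≤ 11 moves.

14 - 10 - 6 - 2 - 1 - 5 - 9 - 13 - 17 - 18 - 19 - 20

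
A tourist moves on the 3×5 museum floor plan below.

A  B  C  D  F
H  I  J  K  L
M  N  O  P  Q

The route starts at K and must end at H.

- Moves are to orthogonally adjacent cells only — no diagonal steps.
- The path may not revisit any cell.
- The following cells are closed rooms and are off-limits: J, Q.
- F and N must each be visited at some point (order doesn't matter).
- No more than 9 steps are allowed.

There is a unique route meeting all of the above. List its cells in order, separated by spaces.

Any route must reach F and N and still end at H within 9 moves, so the order of the required stops is forced.
Route from K: right to L, up to F, 3× left (reaching B), 2× down (reaching N), left to M, up to H — 9 moves in all.
Check: all required cells visited; 9 ≤ 9 moves.

K L F D C B I N M H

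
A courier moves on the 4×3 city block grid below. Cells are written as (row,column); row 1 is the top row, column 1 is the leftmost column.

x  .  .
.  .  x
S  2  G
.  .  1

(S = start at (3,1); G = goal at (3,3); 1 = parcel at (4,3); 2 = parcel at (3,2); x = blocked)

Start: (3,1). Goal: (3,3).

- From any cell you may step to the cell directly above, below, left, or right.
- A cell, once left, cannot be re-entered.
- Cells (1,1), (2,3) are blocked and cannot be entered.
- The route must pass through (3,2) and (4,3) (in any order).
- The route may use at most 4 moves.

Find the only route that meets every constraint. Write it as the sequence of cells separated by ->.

(3,1) -> (3,2) -> (4,2) -> (4,3) -> (3,3)

The 4-move cap with required stops at (3,2), (4,3) leaves no slack for detours.
Route from (3,1): right 1 to (3,2), down 1 to (4,2), right 1 to (4,3), up 1 to (3,3) — 4 moves in all.
Check: all required cells visited; 4 ≤ 4 moves.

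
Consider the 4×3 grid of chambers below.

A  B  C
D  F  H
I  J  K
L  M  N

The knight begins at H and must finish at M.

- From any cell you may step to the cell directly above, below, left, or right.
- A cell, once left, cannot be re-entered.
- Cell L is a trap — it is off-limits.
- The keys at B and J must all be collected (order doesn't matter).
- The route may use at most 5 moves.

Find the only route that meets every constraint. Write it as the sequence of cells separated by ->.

The 5-move cap with required stops at B, J leaves no slack for detours.
Route from H: up to C, left to B, 3× down (reaching M) — 5 moves in all.
Check: all required cells visited; 5 ≤ 5 moves.

H -> C -> B -> F -> J -> M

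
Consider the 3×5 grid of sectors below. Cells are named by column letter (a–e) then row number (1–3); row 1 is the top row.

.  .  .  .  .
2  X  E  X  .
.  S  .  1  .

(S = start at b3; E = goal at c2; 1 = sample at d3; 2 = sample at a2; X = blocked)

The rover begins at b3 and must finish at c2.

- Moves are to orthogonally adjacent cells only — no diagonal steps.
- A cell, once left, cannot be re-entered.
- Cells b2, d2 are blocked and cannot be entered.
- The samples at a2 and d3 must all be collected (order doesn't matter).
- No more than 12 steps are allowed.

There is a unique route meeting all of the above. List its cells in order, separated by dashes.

The budget equals the shortest possible length, so every move has to be on a shortest route through the required cells.
Route from b3: left to a3, 2× up (reaching a1), 4× right (reaching e1), 2× down (reaching e3), 2× left (reaching c3), up to c2 — 12 moves in all.
Check: all required cells visited; 12 ≤ 12 moves.

b3 - a3 - a2 - a1 - b1 - c1 - d1 - e1 - e2 - e3 - d3 - c3 - c2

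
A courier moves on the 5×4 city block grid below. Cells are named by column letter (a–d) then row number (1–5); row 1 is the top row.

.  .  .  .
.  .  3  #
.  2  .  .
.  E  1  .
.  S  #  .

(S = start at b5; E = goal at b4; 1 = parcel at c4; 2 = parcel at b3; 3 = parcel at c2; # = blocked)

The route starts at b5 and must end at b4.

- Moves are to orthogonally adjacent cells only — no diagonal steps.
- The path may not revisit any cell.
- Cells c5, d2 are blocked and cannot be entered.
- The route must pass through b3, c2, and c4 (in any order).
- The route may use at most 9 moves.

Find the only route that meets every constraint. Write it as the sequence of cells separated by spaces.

The 9-move cap with required stops at b3, c2, c4 leaves no slack for detours.
Route from b5: left to a5, 2× up (reaching a3), right to b3, up to b2, right to c2, 2× down (reaching c4), left to b4 — 9 moves in all.
Check: all required cells visited; 9 ≤ 9 moves.

b5 a5 a4 a3 b3 b2 c2 c3 c4 b4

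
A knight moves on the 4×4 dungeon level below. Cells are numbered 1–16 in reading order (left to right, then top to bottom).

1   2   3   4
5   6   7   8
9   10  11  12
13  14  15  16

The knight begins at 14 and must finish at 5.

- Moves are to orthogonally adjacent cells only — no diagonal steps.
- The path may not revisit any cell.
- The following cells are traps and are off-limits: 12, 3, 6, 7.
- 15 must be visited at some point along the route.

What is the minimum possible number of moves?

5

Any route passes through 15 somewhere between 14 and 5. Summing Manhattan distances along the two legs (14 → 15 → 5) gives a lower bound of 1 + 4 = 5 moves.
A route of 5 moves achieves this: 14 → 15 → 11 → 10 → 9 → 5.
Since 5 matches the lower bound, it is optimal.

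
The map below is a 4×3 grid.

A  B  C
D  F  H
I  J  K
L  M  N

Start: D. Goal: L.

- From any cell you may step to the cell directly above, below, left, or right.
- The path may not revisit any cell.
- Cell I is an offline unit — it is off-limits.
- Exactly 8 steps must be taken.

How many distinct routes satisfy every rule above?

Need simple routes of exactly 8 moves from D to L (Manhattan distance 2, so 3 moves are spent on a detour and 3 undoing it).
Enumerating: D A B F J K N M L | D A B F H K N M L | D A B F H K J M L | D A B C H K N M L | D A B C H K J M L | D A B C H F J M L | D F B C H K N M L | D F B C H K J M L.
That gives 8 routes.

8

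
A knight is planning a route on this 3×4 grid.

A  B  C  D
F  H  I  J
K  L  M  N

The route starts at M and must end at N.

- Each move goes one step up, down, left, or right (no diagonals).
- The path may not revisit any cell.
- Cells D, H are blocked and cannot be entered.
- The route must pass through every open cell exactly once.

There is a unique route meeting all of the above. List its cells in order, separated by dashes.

Need to visit all 10 open cells exactly once, starting at M and ending at N.
Cell L has only two open neighbours (K and M), so the path must pass straight through it: one of those is the cell it's entered from and the other is where it exits.
Route from M: left 2 to K, up 2 to A, right 2 to C, down 1 to I, right 1 to J, down 1 to N — 9 moves in all.
Check: all 10 open cells covered.

M - L - K - F - A - B - C - I - J - N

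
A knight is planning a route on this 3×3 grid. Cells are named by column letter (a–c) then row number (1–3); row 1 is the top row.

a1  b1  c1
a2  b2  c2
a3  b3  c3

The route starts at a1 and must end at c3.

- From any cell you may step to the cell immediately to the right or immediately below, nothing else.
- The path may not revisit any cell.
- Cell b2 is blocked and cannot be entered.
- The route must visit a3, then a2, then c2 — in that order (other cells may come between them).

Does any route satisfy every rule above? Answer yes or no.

no

a2 lies above a3, so going from a3 to a2 would need an upward move — but moves only go right/down, so a3 cannot be visited before a2.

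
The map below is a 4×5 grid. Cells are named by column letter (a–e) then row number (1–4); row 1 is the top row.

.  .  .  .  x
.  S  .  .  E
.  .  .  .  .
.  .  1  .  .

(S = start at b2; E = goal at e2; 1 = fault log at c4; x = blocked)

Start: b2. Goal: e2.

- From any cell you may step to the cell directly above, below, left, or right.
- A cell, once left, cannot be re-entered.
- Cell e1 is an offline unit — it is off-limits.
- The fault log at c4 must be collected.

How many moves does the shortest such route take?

Any route passes through c4 somewhere between b2 and e2. Summing Manhattan distances along the two legs (b2 → c4 → e2) gives a lower bound of 3 + 4 = 7 moves.
A route of 7 moves achieves this: b2 → b3 → b4 → c4 → c3 → c2 → d2 → e2.
Since 7 matches the lower bound, it is optimal.

7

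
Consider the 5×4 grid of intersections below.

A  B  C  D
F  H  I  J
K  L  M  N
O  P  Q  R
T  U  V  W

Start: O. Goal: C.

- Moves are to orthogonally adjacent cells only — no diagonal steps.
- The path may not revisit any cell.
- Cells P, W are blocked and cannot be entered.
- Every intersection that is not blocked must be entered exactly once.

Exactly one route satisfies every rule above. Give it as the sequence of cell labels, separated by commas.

Need to visit all 18 open cells exactly once, starting at O and ending at C.
Cell T has only two open neighbours (O and U), so the path must pass straight through it: one of those is the cell it's entered from and the other is where it exits.
Route from O: down to T, 2× right (reaching V), up to Q, right to R, up to N, 3× left (reaching K), 2× up (reaching A), right to B, down to H, 2× right (reaching J), up to D, left to C — 17 moves in all.
Check: all 18 open cells covered.

O, T, U, V, Q, R, N, M, L, K, F, A, B, H, I, J, D, C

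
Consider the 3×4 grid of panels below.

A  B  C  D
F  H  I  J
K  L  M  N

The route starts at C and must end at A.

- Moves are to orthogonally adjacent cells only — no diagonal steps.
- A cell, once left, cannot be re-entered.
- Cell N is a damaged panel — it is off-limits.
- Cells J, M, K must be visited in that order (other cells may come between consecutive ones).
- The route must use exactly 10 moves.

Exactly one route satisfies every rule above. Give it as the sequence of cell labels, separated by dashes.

The waypoints must appear in the order J, M, K, with no cell reused.
Route from C: right 1 to D, down 1 to J, left 1 to I, down 1 to M, left 2 to K, up 1 to F, right 1 to H, up 1 to B, left 1 to A — 10 moves in all.
Check: order respected (J at step 2, M at step 4, K at step 6); 10 moves as required.

C - D - J - I - M - L - K - F - H - B - A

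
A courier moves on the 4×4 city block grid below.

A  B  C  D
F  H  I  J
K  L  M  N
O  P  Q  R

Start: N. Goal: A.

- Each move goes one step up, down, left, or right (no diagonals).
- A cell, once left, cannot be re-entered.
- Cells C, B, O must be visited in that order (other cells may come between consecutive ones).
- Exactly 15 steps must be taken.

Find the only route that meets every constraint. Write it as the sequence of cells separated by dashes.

The waypoints must appear in the order C, B, O, with no cell reused.
Route from N: down to R, left to Q, 2× up (reaching I), right to J, up to D, 2× left (reaching B), 3× down (reaching P), left to O, 3× up (reaching A) — 15 moves in all.
Check: order respected (C at step 7, B at step 8, O at step 12); 15 moves as required.

N - R - Q - M - I - J - D - C - B - H - L - P - O - K - F - A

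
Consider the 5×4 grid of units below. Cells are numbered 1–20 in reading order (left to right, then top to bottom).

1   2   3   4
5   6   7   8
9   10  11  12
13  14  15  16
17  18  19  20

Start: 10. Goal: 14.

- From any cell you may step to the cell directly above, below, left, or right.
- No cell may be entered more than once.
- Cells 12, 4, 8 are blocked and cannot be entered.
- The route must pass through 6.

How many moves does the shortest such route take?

5

Any route passes through 6 somewhere between 10 and 14. Summing Manhattan distances along the two legs (10 → 6 → 14) gives a lower bound of 1 + 2 = 3 moves.
The shortest route satisfying every rule uses 5 moves: 10 → 6 → 5 → 9 → 13 → 14.
The bound of 3 isn't tight here; checking systematically, no route of length 3 through 4 satisfies every constraint, so 5 is the minimum.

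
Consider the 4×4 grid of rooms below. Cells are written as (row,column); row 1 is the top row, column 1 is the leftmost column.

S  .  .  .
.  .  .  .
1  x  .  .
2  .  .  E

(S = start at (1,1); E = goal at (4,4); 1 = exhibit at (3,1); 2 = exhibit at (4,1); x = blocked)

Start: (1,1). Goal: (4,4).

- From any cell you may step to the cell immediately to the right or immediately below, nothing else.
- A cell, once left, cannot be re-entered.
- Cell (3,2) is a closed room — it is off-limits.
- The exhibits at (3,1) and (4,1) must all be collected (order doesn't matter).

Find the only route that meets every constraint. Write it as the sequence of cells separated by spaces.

Moves only go right or down, so the column and row indices never decrease.
Route from (1,1): 3× down (reaching (4,1)), 3× right (reaching (4,4)) — 6 moves in all.
Check: all required cells visited.

(1,1) (2,1) (3,1) (4,1) (4,2) (4,3) (4,4)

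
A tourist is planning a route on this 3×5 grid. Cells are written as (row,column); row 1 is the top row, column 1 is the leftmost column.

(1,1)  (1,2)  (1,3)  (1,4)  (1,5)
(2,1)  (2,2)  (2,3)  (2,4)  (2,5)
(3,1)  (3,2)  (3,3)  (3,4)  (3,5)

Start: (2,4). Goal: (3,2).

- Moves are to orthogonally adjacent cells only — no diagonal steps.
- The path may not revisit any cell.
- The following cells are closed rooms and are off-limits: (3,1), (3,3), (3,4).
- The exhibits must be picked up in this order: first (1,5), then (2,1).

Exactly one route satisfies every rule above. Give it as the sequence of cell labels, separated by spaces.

(2,4) (2,5) (1,5) (1,4) (1,3) (1,2) (1,1) (2,1) (2,2) (3,2)

The waypoints must appear in the order (1,5), (2,1), with no cell reused.
Route from (2,4): right to (2,5), up to (1,5), 4× left (reaching (1,1)), down to (2,1), right to (2,2), down to (3,2) — 9 moves in all.
Check: order respected ((1,5) at step 2, (2,1) at step 7).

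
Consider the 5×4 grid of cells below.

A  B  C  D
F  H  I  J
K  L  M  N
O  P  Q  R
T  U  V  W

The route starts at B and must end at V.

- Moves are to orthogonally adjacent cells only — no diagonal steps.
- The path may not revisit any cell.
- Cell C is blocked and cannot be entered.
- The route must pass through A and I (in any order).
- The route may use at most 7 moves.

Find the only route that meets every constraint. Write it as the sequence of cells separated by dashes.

Any route must reach A and I and still end at V within 7 moves, so the order of the required stops is forced.
Route from B: left 1 to A, down 1 to F, right 2 to I, down 3 to V — 7 moves in all.
Check: all required cells visited; 7 ≤ 7 moves.

B - A - F - H - I - M - Q - V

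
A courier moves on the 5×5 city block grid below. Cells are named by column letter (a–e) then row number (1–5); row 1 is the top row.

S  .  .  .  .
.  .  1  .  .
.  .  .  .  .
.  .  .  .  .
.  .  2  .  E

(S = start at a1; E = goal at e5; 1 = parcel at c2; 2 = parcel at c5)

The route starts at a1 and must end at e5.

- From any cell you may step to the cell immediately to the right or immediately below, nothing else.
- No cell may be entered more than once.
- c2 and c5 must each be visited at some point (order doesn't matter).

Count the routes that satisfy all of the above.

A right/down-only route from a1 to e5 makes exactly 4 down-moves and 4 right-moves in some order.
With no other constraints that would be C(8,4) = 70 routes.
A monotone route can only reach the required cells in the order c2, c5, so split there and multiply the segment counts: a1→c2: 3; c2→c5: 1; c5→e5: 1; product = 3.
That gives 3 routes.

3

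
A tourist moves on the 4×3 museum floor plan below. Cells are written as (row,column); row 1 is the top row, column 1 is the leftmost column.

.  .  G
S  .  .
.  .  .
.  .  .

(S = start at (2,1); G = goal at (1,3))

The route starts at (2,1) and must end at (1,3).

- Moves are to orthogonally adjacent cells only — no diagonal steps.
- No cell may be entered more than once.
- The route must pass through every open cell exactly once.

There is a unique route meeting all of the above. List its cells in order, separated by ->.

Need to visit all 12 open cells exactly once, starting at (2,1) and ending at (1,3).
Cell (1,1) has only two open neighbours ((2,1) and (1,2)), so the path must pass straight through it: one of those is the cell it's entered from and the other is where it exits.
Route from (2,1): up 1 to (1,1), right 1 to (1,2), down 2 to (3,2), left 1 to (3,1), down 1 to (4,1), right 2 to (4,3), up 3 to (1,3) — 11 moves in all.
Check: all 12 open cells covered.

(2,1) -> (1,1) -> (1,2) -> (2,2) -> (3,2) -> (3,1) -> (4,1) -> (4,2) -> (4,3) -> (3,3) -> (2,3) -> (1,3)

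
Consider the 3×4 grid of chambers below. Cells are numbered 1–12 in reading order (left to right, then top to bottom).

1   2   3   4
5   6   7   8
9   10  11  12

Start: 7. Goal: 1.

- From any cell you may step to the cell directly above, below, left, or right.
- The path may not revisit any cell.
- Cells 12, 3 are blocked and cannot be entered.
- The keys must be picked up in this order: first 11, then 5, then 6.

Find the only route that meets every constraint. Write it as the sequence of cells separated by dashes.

7 - 11 - 10 - 9 - 5 - 6 - 2 - 1

The waypoints must appear in the order 11, 5, 6, with no cell reused.
Route from 7: down to 11, 2× left (reaching 9), up to 5, right to 6, up to 2, left to 1 — 7 moves in all.
Check: order respected (11 at step 1, 5 at step 4, 6 at step 5).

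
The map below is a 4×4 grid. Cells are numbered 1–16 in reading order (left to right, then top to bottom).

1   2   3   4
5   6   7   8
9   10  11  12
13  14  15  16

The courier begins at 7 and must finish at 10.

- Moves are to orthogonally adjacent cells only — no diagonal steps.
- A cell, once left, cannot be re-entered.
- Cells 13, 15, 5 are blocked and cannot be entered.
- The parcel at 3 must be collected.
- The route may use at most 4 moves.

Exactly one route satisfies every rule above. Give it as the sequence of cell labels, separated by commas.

Any route must reach 3 and still end at 10 within 4 moves, so the order of the required stops is forced.
Route from 7: up to 3, left to 2, 2× down (reaching 10) — 4 moves in all.
Check: all required cells visited; 4 ≤ 4 moves.

7, 3, 2, 6, 10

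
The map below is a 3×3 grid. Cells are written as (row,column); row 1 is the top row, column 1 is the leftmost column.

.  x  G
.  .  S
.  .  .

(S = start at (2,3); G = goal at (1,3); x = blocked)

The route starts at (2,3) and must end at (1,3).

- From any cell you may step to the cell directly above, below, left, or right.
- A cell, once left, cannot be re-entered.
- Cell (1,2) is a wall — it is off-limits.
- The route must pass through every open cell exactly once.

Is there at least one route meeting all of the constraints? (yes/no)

no

Cell (1,1) has only one open neighbour but is neither the start nor the goal, so a Hamiltonian route would have to both enter and leave it through the same neighbour — impossible without revisiting.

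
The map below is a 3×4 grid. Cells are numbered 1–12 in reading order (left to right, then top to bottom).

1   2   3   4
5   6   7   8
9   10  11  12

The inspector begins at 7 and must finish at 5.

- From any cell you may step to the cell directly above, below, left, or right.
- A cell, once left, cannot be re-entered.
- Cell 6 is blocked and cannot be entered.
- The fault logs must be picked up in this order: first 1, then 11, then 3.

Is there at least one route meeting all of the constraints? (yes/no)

Ignoring the required order, 1 revisit-free route from 7 to 5 passes through all of 1, 11, and 3; the waypoint orders that occur are 11 → 3 → 1 (1) — never 1 → 11 → 3.

no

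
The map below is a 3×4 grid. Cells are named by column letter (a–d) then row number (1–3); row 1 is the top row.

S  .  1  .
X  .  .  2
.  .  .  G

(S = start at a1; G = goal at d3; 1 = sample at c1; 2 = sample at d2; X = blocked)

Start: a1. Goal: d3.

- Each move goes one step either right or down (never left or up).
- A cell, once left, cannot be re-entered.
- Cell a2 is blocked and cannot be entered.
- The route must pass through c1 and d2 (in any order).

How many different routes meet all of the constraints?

2

A right/down-only route from a1 to d3 makes exactly 2 down-moves and 3 right-moves in some order.
With no other constraints that would be C(5,2) = 10 routes.
A monotone route can only reach the required cells in the order c1, d2, so split there and multiply the segment counts (each segment already excludes blocked cells): a1→c1: 1; c1→d2: 2; d2→d3: 1; product = 2.
That gives 2 routes.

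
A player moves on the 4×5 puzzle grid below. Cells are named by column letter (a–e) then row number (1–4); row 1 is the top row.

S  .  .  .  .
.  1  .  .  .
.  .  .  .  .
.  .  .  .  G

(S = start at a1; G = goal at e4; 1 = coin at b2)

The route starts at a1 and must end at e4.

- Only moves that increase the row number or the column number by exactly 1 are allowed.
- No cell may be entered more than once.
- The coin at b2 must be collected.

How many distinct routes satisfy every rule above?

20

A right/down-only route from a1 to e4 makes exactly 3 down-moves and 4 right-moves in some order.
With no other constraints that would be C(7,3) = 35 routes.
Split at b2 and multiply the segment counts: a1→b2: 2; b2→e4: 10; product = 20.
That gives 20 routes.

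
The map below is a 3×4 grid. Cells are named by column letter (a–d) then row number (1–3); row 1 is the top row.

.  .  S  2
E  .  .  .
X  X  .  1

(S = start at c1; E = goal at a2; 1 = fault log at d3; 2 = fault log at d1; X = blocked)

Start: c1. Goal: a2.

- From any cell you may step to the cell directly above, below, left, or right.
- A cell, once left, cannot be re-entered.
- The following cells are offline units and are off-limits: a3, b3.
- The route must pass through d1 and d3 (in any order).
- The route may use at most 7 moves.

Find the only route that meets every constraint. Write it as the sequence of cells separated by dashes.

The 7-move cap with required stops at d1, d3 leaves no slack for detours.
Route from c1: right to d1, 2× down (reaching d3), left to c3, up to c2, 2× left (reaching a2) — 7 moves in all.
Check: all required cells visited; 7 ≤ 7 moves.

c1 - d1 - d2 - d3 - c3 - c2 - b2 - a2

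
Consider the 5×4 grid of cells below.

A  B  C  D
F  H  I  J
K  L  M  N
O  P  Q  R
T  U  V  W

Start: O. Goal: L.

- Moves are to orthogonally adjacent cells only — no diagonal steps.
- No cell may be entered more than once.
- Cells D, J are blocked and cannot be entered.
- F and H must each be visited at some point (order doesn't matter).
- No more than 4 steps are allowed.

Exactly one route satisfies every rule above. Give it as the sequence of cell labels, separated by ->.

Any route must reach F and H and still end at L within 4 moves, so the order of the required stops is forced.
Route from O: 2× up (reaching F), right to H, down to L — 4 moves in all.
Check: all required cells visited; 4 ≤ 4 moves.

O -> K -> F -> H -> L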